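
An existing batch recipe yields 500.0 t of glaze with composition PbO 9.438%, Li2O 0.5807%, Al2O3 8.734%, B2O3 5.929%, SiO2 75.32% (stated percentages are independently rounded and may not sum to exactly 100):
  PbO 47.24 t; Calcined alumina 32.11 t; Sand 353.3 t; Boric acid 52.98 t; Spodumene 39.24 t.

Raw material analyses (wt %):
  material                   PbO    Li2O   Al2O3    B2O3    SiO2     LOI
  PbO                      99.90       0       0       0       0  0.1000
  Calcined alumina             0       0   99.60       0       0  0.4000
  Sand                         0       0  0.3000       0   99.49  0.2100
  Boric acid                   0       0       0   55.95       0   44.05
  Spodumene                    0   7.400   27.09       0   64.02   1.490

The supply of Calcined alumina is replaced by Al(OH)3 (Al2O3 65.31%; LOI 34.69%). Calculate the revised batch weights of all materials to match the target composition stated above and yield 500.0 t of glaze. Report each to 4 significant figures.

Revised batch per 500.0 t glaze:
  PbO: 47.24 t
  Al(OH)3: 48.97 t
  Sand: 353.3 t
  Boric acid: 52.98 t
  Spodumene: 39.24 t
Total batch = 541.7 t; LOI loss = 41.70 t

The whole derivation maintains full float precision from first step to last. The intermediate values appear with 4-significant-figure rounding across the worked steps. Each reported number takes a single rounding. Derived quantities are re-derived from the weighed amounts on 500.0 t of glass at full precision (LOI, the totals, the five compositions, yield, glass mass), as given in either problem or answer.
Oxide mass targets, per 500.0 t glaze:
  PbO: 9.438% × 500.0 = 47.19 t
  Li2O: 0.5807% × 500.0 = 2.904 t
  Al2O3: 8.734% × 500.0 = 43.67 t
  B2O3: 5.929% × 500.0 = 29.64 t
  SiO2: 75.32% × 500.0 = 376.6 t
Balance tally, oxide-wise, on the weights just shown, under the basis named above (oxide sums agree with the targets inside rounding margins):
  PbO: 47.24·0.9990 = 47.19 t (target 47.19 t)
  Li2O: 39.24·0.07400 = 2.904 t (target 2.904 t)
  Al2O3: 48.97·0.6531 + 353.3·0.003000 + 39.24·0.2709 = 43.67 t (target 43.67 t)
  B2O3: 52.98·0.5595 = 29.64 t (target 29.64 t)
  SiO2: 353.3·0.9949 + 39.24·0.6402 = 376.6 t (target 376.6 t)
Auditing the glass mass value: Σ batch − LOI loss = 500.0 t (the targets, summed, come to 500.0 t; with the basis standing at 500.0 t — rounding explains the deltas).
Total batch = Σ batch = 541.7 t; LOI removed, Σ of batch·LOI: 41.70 t; glass ÷ batch gives a yield of 92.30%.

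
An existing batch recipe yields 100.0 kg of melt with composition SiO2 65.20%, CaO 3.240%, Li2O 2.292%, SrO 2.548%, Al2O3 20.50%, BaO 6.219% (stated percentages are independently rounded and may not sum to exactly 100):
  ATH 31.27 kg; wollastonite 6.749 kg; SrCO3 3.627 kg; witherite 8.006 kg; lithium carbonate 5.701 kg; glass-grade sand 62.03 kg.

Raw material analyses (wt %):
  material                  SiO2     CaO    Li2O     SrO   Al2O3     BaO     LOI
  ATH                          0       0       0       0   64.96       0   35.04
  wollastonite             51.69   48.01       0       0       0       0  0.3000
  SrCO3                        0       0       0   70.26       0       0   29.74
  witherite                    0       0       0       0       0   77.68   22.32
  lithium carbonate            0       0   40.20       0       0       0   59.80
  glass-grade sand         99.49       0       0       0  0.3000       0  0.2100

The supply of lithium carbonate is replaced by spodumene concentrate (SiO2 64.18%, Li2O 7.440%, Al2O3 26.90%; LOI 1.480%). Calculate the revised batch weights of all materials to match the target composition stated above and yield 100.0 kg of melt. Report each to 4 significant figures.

Revised batch per 100.0 kg melt:
  ATH: 18.61 kg
  wollastonite: 6.749 kg
  SrCO3: 3.627 kg
  witherite: 8.006 kg
  spodumene concentrate: 30.81 kg
  glass-grade sand: 42.16 kg
Total batch = 110.0 kg; LOI loss = 9.951 kg

Intermediates are displayed (rounded to 4 significant digits) across the worked steps — all internal work holds full precision from start to finish. Each reported figure includes exactly one rounding. The derived quantities (ignition loss, yield, net glass mass, the six compositions, totals) are carried in full float precision using the weight values at 100.0 kg of glass exactly as shown in the question or the answer.
Target oxide masses per 100.0 kg melt:
  SiO2: 65.20% × 100.0 = 65.20 kg
  CaO: 3.240% × 100.0 = 3.240 kg
  Li2O: 2.292% × 100.0 = 2.292 kg
  SrO: 2.548% × 100.0 = 2.548 kg
  Al2O3: 20.50% × 100.0 = 20.50 kg
  BaO: 6.219% × 100.0 = 6.219 kg
Balance tally, oxide-wise, working from each reported weight, per the basis as stated (sums match the target masses modulo rounding of the values):
  SiO2: 6.749·0.5169 + 30.81·0.6418 + 42.16·0.9949 = 65.21 kg (target 65.20 kg)
  CaO: 6.749·0.4801 = 3.240 kg (target 3.240 kg)
  Li2O: 30.81·0.07440 = 2.292 kg (target 2.292 kg)
  SrO: 3.627·0.7026 = 2.548 kg (target 2.548 kg)
  Al2O3: 18.61·0.6496 + 30.81·0.2690 + 42.16·0.003000 = 20.50 kg (target 20.50 kg)
  BaO: 8.006·0.7768 = 6.219 kg (target 6.219 kg)
Glass-mass bookkeeping: the batch minus its LOI: 100.0 kg (summing oxide targets gives 100.0 kg; basis as stated: 100.0 kg — differing by rounding only).
Batch grand total — Σ batch = 110.0 kg; loss to ignition Σ batch·LOI = 9.951 kg; as yield: glass ÷ batch → 90.95%.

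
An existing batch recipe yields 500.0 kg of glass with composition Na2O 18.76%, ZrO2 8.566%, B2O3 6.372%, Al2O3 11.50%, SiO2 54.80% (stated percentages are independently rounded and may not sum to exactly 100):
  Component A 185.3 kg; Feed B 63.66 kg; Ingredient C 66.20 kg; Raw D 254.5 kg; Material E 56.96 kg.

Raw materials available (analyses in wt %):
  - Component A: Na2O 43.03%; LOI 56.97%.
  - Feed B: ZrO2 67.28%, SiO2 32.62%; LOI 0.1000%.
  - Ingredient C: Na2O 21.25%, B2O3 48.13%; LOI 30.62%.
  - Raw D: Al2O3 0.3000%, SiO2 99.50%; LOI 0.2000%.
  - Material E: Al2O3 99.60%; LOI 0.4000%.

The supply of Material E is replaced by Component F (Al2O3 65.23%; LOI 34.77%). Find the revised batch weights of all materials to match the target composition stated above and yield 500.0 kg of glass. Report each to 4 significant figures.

Revised batch per 500.0 kg glass:
  Component A: 185.3 kg
  Feed B: 63.66 kg
  Ingredient C: 66.20 kg
  Raw D: 254.5 kg
  Component F: 86.98 kg
Total batch = 656.6 kg; LOI loss = 156.7 kg

The whole derivation carries full precision through every step; intermediates appear rounded to four significant digits within the worked lines — every reported value is rounded just once; derived quantities (net glass mass, totals, LOI, the yield, five oxide percentages) are recomputed from the weighed amounts for 500.0 kg of glass at exact precision, as they appear in question or answer.
Oxide-by-oxide targets in 500.0 kg glass:
  Na2O: 18.76% × 500.0 = 93.80 kg
  ZrO2: 8.566% × 500.0 = 42.83 kg
  B2O3: 6.372% × 500.0 = 31.86 kg
  Al2O3: 11.50% × 500.0 = 57.50 kg
  SiO2: 54.80% × 500.0 = 274.0 kg
A balance pass over the oxides, given the weights on record, for the quoted basis mass (sum by sum, the targets are met within answer rounding):
  Na2O: 185.3·0.4303 + 66.20·0.2125 = 93.80 kg (target 93.80 kg)
  ZrO2: 63.66·0.6728 = 42.83 kg (target 42.83 kg)
  B2O3: 66.20·0.4813 = 31.86 kg (target 31.86 kg)
  Al2O3: 254.5·0.003000 + 86.98·0.6523 = 57.50 kg (target 57.50 kg)
  SiO2: 63.66·0.3262 + 254.5·0.9950 = 274.0 kg (target 274.0 kg)
Consistency of the glass mass: net batch after ignition = 500.0 kg (summing oxide targets gives 500.0 kg; stated basis 500.0 kg — gaps are rounding artifacts).
Batch total: Σ batch = 656.6 kg; the LOI term Σ batch·LOI equals 156.7 kg; as yield: glass ÷ batch → 76.14%.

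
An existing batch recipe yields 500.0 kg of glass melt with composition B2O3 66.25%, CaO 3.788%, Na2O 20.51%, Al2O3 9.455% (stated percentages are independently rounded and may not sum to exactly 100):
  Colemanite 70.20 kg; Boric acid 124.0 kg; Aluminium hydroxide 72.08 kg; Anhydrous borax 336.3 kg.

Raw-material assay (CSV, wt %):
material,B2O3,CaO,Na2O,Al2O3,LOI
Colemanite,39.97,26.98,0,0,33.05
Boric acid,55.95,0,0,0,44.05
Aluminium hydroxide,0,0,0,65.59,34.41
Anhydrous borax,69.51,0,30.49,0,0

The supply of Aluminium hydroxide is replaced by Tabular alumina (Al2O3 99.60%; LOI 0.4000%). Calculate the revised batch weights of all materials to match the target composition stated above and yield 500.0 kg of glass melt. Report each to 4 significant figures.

Working values are printed rounded to four significant figures as written. All internal work keeps full precision at every stage — each reported value is rounded a single time. Derived quantities are computed from the batch weights at 500.0 kg of glass at full precision (glass mass, four oxide percentages, totals, yield, ignition loss) as they appear in the problem or the answer.
Oxide-by-oxide targets in 500.0 kg glass melt:
  B2O3: 66.25% × 500.0 = 331.2 kg
  CaO: 3.788% × 500.0 = 18.94 kg
  Na2O: 20.51% × 500.0 = 102.6 kg
  Al2O3: 9.455% × 500.0 = 47.28 kg
Verifying the oxide balance per the reported batch figures, relative to the basis at hand (each sum matches its target mass exact up to rounding of places):
  B2O3: 70.20·0.3997 + 124.0·0.5595 + 336.3·0.6951 = 331.2 kg (target 331.2 kg)
  CaO: 70.20·0.2698 = 18.94 kg (target 18.94 kg)
  Na2O: 336.3·0.3049 = 102.5 kg (target 102.6 kg)
  Al2O3: 47.46·0.9960 = 47.27 kg (target 47.28 kg)
Consistency of the glass mass: batch Σ − ignition loss = 499.9 kg (per-oxide target masses sum to 500.0 kg; with the basis standing at 500.0 kg — gaps are rounding artifacts).
Whole-batch sum: Σ batch = 578.0 kg; LOI removed, Σ of batch·LOI: 78.01 kg; glass ÷ batch gives a yield of 86.50%.

Revised batch per 500.0 kg glass melt:
  Colemanite: 70.20 kg
  Boric acid: 124.0 kg
  Tabular alumina: 47.46 kg
  Anhydrous borax: 336.3 kg
Total batch = 578.0 kg; LOI loss = 78.01 kg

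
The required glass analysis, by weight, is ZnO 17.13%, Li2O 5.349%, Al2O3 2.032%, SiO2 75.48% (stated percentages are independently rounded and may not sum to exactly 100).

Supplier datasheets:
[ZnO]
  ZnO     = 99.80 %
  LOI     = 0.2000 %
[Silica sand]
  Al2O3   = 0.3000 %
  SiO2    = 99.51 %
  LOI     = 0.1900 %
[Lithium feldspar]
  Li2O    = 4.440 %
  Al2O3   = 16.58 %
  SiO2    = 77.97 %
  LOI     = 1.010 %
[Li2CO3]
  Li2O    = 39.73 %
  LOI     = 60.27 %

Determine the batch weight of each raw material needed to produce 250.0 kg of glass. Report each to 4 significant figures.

Batch per 250.0 kg glass:
  ZnO: 42.91 kg
  Silica sand: 168.0 kg
  Lithium feldspar: 27.60 kg
  Li2CO3: 30.57 kg
Total batch = 269.1 kg; LOI loss = 19.11 kg; yield = 92.90%

The whole derivation maintains exact precision from first step to last — working values are shown rounded to 4 significant digits. Every reported value undergoes a single rounding; the derived quantities are rebuilt in full precision (the yield, glass mass, four oxide percentages, ignition loss, the totals) from the weighed amounts for 250.0 kg of glass exactly as printed in the question or the answer.
Target masses of each oxide per 250.0 kg glass:
  ZnO: 17.13% × 250.0 = 42.82 kg
  Li2O: 5.349% × 250.0 = 13.37 kg
  Al2O3: 2.032% × 250.0 = 5.080 kg
  SiO2: 75.48% × 250.0 = 188.7 kg
Per-oxide balance check given the weights on record, for the quoted basis mass (delivered sums recover each target given rounding of the digits):
  ZnO: 42.91·0.9980 = 42.82 kg (target 42.82 kg)
  Li2O: 27.60·0.04440 + 30.57·0.3973 = 13.37 kg (target 13.37 kg)
  Al2O3: 168.0·0.003000 + 27.60·0.1658 = 5.080 kg (target 5.080 kg)
  SiO2: 168.0·0.9951 + 27.60·0.7797 = 188.7 kg (target 188.7 kg)
Consistency of the glass mass: batch total minus LOI = 250.0 kg (the Σ of target masses is 250.0 kg; basis as stated: 250.0 kg — deltas are rounding alone).
Summing the batch: Σ batch = 269.1 kg; LOI loss = Σ batch·LOI = 19.11 kg; the yield ratio, glass ÷ batch: 92.90%.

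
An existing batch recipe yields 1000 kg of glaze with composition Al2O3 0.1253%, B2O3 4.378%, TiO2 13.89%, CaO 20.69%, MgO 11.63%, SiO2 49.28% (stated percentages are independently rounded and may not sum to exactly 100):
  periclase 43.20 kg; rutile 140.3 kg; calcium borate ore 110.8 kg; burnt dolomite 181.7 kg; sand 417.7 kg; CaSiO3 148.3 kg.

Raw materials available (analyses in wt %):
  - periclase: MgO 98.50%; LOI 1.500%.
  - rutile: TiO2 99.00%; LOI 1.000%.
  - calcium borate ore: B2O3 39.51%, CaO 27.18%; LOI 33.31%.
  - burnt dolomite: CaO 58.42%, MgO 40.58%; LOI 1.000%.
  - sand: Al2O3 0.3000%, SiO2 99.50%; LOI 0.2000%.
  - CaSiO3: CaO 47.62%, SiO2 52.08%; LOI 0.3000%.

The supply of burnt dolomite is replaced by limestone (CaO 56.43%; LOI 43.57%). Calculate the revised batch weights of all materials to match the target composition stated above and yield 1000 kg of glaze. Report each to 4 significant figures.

Revised batch per 1000 kg glaze:
  periclase: 118.1 kg
  rutile: 140.3 kg
  calcium borate ore: 110.8 kg
  limestone: 188.2 kg
  sand: 417.7 kg
  CaSiO3: 148.3 kg
Total batch = 1123 kg; LOI loss = 123.4 kg

The whole derivation carries exact precision end to end — mid-chain values are printed rounded off to 4 significant digits in the printout. Each reported figure sees exactly one rounding. All derived quantities, including yield, totals, net glass mass, the six compositions, LOI, are rebuilt from the batch weights at 1000 kg of glass in full float precision precisely as stated by either problem or answer.
Target oxide masses per 1000 kg glaze:
  Al2O3: 0.1253% × 1000 = 1.253 kg
  B2O3: 4.378% × 1000 = 43.78 kg
  TiO2: 13.89% × 1000 = 138.9 kg
  CaO: 20.69% × 1000 = 206.9 kg
  MgO: 11.63% × 1000 = 116.3 kg
  SiO2: 49.28% × 1000 = 492.8 kg
Per-oxide balance check working from each reported weight, against the basis in use (sums match the target masses inside rounding margins):
  Al2O3: 417.7·0.003000 = 1.253 kg (target 1.253 kg)
  B2O3: 110.8·0.3951 = 43.78 kg (target 43.78 kg)
  TiO2: 140.3·0.9900 = 138.9 kg (target 138.9 kg)
  CaO: 110.8·0.2718 + 188.2·0.5643 + 148.3·0.4762 = 206.9 kg (target 206.9 kg)
  MgO: 118.1·0.9850 = 116.3 kg (target 116.3 kg)
  SiO2: 417.7·0.9950 + 148.3·0.5208 = 492.8 kg (target 492.8 kg)
Consistency of the glass mass: Σ batch − LOI loss = 1000 kg (targets for the oxides total 999.9 kg; basis as stated: 1000 kg — gaps are rounding artifacts).
Batch total: Σ batch = 1123 kg; loss to ignition Σ batch·LOI = 123.4 kg; glass ÷ batch gives a yield of 89.02%.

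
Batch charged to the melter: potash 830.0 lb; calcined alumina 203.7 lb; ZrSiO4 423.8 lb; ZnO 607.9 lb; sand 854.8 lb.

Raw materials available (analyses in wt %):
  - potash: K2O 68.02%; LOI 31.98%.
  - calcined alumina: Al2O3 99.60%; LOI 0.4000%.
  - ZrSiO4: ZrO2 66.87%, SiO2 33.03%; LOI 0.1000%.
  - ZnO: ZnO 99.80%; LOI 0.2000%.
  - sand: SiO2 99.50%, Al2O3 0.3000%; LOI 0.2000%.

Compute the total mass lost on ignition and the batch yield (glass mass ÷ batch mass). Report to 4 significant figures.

LOI loss = 269.6 lb; glass = 2651 lb; yield = 90.77%

The working math holds full float precision throughout. In-progress results are displayed rounded to four significant figures between the steps — a single rounding finalizes each reported figure; derived quantities (glass mass, ignition loss, yield, the five compositions, totals) are rebuilt from the batch weights per 2651 lb of glass at full float precision exactly as printed in either problem or answer.
Ignition loss by material:
  potash: 830.0 × 0.3198 = 265.4 lb
  calcined alumina: 203.7 × 0.004000 = 0.8148 lb
  ZrSiO4: 423.8 × 0.001000 = 0.4238 lb
  ZnO: 607.9 × 0.002000 = 1.216 lb
  sand: 854.8 × 0.002000 = 1.710 lb
Total LOI = 269.6 lb
Glass = batch − LOI = 2920 − 269.6 = 2651 lb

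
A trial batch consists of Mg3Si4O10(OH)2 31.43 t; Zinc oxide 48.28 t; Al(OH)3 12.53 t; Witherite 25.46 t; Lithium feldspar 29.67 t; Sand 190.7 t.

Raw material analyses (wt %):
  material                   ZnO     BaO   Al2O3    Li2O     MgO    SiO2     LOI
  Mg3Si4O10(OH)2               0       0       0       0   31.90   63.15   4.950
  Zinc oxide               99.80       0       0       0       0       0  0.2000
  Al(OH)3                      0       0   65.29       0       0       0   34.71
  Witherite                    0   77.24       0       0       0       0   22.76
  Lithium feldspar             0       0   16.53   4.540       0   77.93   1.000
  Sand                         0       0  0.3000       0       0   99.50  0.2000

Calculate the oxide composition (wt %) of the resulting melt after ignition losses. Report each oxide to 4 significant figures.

Working values appear rounded off to 4 significant digits in the working; all internal work keeps full float precision from start to finish; every reported number carries a single rounding; the derived quantities are recomputed starting from the weights for 325.6 t of glass in full precision (totals, the six compositions, net glass mass, the yield, LOI), as written in question or answer.
Delivered oxide masses:
  ZnO: 48.28·0.9980 = 48.18 t
  BaO: 25.46·0.7724 = 19.67 t
  Al2O3: 12.53·0.6529 + 29.67·0.1653 + 190.7·0.003000 = 13.66 t
  Li2O: 29.67·0.04540 = 1.347 t
  MgO: 31.43·0.3190 = 10.03 t
  SiO2: 31.43·0.6315 + 29.67·0.7793 + 190.7·0.9950 = 232.7 t
LOI: 31.43·0.04950 + 48.28·0.002000 + 12.53·0.3471 + 25.46·0.2276 + 29.67·0.01000 + 190.7·0.002000 = 12.47 t
Glass mass = batch − LOI = 338.1 − 12.47 = 325.6 t (= the summed oxide contributions)
oxide / glass × 100 gives the wt %

Glass mass = 325.6 t (batch 338.1 − LOI 12.47).
Composition: ZnO 14.80%, BaO 6.040%, Al2O3 4.195%, Li2O 0.4137%, MgO 3.079%, SiO2 71.47%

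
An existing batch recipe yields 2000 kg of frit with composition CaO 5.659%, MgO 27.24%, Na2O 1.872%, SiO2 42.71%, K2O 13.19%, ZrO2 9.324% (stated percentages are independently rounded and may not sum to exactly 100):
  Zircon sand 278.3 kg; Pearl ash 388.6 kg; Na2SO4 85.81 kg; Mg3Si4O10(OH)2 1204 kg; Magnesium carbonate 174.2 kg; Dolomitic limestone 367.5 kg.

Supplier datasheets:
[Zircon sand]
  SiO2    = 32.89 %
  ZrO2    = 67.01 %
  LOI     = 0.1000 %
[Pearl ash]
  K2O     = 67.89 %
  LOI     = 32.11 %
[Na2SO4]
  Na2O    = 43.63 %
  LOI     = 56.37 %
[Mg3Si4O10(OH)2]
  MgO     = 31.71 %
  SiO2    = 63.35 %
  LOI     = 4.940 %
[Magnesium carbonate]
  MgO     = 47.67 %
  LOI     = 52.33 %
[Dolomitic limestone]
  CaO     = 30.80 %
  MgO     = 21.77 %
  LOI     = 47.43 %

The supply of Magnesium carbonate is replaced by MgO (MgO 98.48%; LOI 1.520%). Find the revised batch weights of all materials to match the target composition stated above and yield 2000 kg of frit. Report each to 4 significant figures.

Revised batch per 2000 kg frit:
  Zircon sand: 278.3 kg
  Pearl ash: 388.6 kg
  Na2SO4: 85.81 kg
  Mg3Si4O10(OH)2: 1204 kg
  MgO: 84.33 kg
  Dolomitic limestone: 367.5 kg
Total batch = 2409 kg; LOI loss = 408.5 kg

Working values appear (rounded to four significant figures) within the worked lines — all internal work holds full float precision throughout. Each reported result receives exactly one rounding; all derived quantities (six oxide percentages, the totals, ignition loss, yield, net glass mass) are rebuilt starting from the weights on 2000 kg of glass at exact precision, as quoted within the problem or the answer.
The oxide mass targets at 2000 kg frit:
  CaO: 5.659% × 2000 = 113.2 kg
  MgO: 27.24% × 2000 = 544.8 kg
  Na2O: 1.872% × 2000 = 37.44 kg
  SiO2: 42.71% × 2000 = 854.2 kg
  K2O: 13.19% × 2000 = 263.8 kg
  ZrO2: 9.324% × 2000 = 186.5 kg
Checking each oxide sum applying the batch weights above, on the stated basis (each sum matches its target mass exact up to rounding of places):
  CaO: 367.5·0.3080 = 113.2 kg (target 113.2 kg)
  MgO: 1204·0.3171 + 84.33·0.9848 + 367.5·0.2177 = 544.8 kg (target 544.8 kg)
  Na2O: 85.81·0.4363 = 37.44 kg (target 37.44 kg)
  SiO2: 278.3·0.3289 + 1204·0.6335 = 854.3 kg (target 854.2 kg)
  K2O: 388.6·0.6789 = 263.8 kg (target 263.8 kg)
  ZrO2: 278.3·0.6701 = 186.5 kg (target 186.5 kg)
Mass balance on the glass: the batch minus its LOI: 2000 kg (the targets, summed, come to 2000 kg; the stated basis being 2000 kg — rounding explains the deltas).
Total batch = Σ batch = 2409 kg; ignition loss, Σ(batch × LOI) = 408.5 kg; glass ÷ batch gives a yield of 83.04%.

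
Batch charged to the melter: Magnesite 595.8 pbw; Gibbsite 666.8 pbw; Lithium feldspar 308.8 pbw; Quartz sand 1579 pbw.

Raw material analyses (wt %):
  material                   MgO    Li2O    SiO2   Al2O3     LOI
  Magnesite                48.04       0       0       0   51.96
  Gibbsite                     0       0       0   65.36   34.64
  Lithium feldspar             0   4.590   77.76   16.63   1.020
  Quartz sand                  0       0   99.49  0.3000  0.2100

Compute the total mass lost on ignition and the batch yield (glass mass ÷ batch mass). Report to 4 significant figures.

LOI loss = 547.0 pbw; glass = 2603 pbw; yield = 82.64%

Values along the way are displayed (rounded to four significant figures) in the printout; the working math runs at full precision from first step to last — a single rounding completes every reported figure. The derived quantities (LOI, the four compositions, yield, the totals, net glass mass) are re-derived from the batch weights at 2603 pbw of glass at full precision precisely as stated by the question or the answer.
Loss on ignition, line by line:
  Magnesite: 595.8 × 0.5196 = 309.6 pbw
  Gibbsite: 666.8 × 0.3464 = 231.0 pbw
  Lithium feldspar: 308.8 × 0.01020 = 3.150 pbw
  Quartz sand: 1579 × 0.002100 = 3.316 pbw
Total LOI = 547.0 pbw
Glass = batch − LOI = 3150 − 547.0 = 2603 pbw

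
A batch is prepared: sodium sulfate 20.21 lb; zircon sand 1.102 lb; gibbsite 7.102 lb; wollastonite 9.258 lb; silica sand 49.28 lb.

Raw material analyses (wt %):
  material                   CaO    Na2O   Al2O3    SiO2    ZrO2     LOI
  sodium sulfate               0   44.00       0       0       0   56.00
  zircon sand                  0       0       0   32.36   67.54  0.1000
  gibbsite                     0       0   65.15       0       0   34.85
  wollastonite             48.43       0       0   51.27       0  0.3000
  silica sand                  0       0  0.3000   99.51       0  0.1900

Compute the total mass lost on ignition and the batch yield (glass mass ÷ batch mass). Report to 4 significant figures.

All internal work keeps full precision from start to finish; intermediates are displayed (rounded to four significant digits) in the printout. Every reported result takes a single rounding; derived quantities are carried in full precision (totals, the five compositions, yield, net glass mass, LOI) from the batch weights per 73.04 lb of glass precisely as stated by the question or the answer.
Each material's LOI contribution:
  sodium sulfate: 20.21 × 0.5600 = 11.32 lb
  zircon sand: 1.102 × 0.001000 = 0.001102 lb
  gibbsite: 7.102 × 0.3485 = 2.475 lb
  wollastonite: 9.258 × 0.003000 = 0.02777 lb
  silica sand: 49.28 × 0.001900 = 0.09363 lb
Total LOI = 13.92 lb
Glass = batch − LOI = 86.95 − 13.92 = 73.04 lb

LOI loss = 13.92 lb; glass = 73.04 lb; yield = 84.00%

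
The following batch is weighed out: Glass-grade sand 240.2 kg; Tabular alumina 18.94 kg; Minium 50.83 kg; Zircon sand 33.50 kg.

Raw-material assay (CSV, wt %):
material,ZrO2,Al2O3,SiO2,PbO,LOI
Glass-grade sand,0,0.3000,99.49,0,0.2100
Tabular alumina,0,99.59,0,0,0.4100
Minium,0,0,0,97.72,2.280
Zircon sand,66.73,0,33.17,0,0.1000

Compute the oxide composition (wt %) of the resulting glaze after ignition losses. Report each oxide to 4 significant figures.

All internal work keeps exact precision at all times — working values are printed, rounded to four significant digits, within the worked lines — every reported number undergoes a single rounding. The derived quantities are recomputed starting from the weights at 341.7 kg of glass at exact precision (totals, the yield, four oxide percentages, glass mass, ignition loss) as written in problem or answer.
Mass of each oxide from the mix:
  ZrO2: 33.50·0.6673 = 22.35 kg
  Al2O3: 240.2·0.003000 + 18.94·0.9959 = 19.58 kg
  SiO2: 240.2·0.9949 + 33.50·0.3317 = 250.1 kg
  PbO: 50.83·0.9772 = 49.67 kg
LOI: 240.2·0.002100 + 18.94·0.004100 + 50.83·0.02280 + 33.50·0.001000 = 1.774 kg
batch − LOI leaves glass = 343.5 − 1.774 = 341.7 kg (= Σ oxide masses)
oxide / glass × 100 gives the wt %

Glass mass = 341.7 kg (batch 343.5 − LOI 1.774).
Composition: ZrO2 6.542%, Al2O3 5.731%, SiO2 73.19%, PbO 14.54%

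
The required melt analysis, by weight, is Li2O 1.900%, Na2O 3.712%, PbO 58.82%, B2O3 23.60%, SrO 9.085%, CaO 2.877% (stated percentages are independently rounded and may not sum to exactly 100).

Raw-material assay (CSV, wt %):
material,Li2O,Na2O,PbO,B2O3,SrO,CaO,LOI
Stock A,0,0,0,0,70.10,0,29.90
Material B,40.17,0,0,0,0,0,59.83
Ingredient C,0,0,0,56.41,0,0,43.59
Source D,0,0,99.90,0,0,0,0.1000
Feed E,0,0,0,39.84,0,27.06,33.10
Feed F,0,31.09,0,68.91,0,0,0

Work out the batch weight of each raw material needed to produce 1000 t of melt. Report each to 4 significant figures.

The working math keeps full float precision all the way through; working values appear (rounded to 4 significant figures) in the printout — every reported number takes a single rounding. All derived quantities (ignition loss, the totals, the six compositions, glass mass, yield) are computed starting from the weights at 1000 t of glass in full float precision, as quoted within the problem or answer text.
Target oxide masses per 1000 t melt:
  Li2O: 1.900% × 1000 = 19.00 t
  Na2O: 3.712% × 1000 = 37.12 t
  PbO: 58.82% × 1000 = 588.2 t
  B2O3: 23.60% × 1000 = 236.0 t
  SrO: 9.085% × 1000 = 90.85 t
  CaO: 2.877% × 1000 = 28.77 t
Per-oxide balance check using the reported weights, for the quoted basis mass (every target is met by its sum modulo rounding of the values):
  Li2O: 47.30·0.4017 = 19.00 t (target 19.00 t)
  Na2O: 119.4·0.3109 = 37.12 t (target 37.12 t)
  PbO: 588.8·0.9990 = 588.2 t (target 588.2 t)
  B2O3: 197.4·0.5641 + 106.3·0.3984 + 119.4·0.6891 = 236.0 t (target 236.0 t)
  SrO: 129.6·0.7010 = 90.85 t (target 90.85 t)
  CaO: 106.3·0.2706 = 28.76 t (target 28.77 t)
Glass-mass closure: net batch after ignition = 999.9 t (the targets, summed, come to 999.9 t; basis as stated: 1000 t — any gap is answer rounding).
Batch grand total — Σ batch = 1189 t; loss to ignition Σ batch·LOI = 188.9 t; yield, glass over the total, = 84.11%.

Batch per 1000 t melt:
  Stock A: 129.6 t
  Material B: 47.30 t
  Ingredient C: 197.4 t
  Source D: 588.8 t
  Feed E: 106.3 t
  Feed F: 119.4 t
Total batch = 1189 t; LOI loss = 188.9 t; yield = 84.11%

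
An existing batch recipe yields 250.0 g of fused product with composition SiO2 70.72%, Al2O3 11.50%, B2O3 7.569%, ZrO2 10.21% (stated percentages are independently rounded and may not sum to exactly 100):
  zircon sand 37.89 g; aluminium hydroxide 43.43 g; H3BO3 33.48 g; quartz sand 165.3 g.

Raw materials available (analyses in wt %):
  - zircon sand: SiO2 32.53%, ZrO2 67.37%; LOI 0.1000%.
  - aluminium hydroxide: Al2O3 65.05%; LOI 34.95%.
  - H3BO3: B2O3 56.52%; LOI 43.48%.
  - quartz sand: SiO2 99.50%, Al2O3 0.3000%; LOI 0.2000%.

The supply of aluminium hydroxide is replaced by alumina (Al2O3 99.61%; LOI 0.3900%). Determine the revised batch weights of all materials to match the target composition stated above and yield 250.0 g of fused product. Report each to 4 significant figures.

Intermediates are printed (rounded to 4 significant digits) on the page; all internal work runs at full float precision throughout; each reported result takes just one rounding. All derived quantities (the totals, the four compositions, yield, net glass mass, LOI) are computed at exact precision from the weighed amounts for 250.0 g of glass, exactly as printed in the question or the answer.
The oxide mass targets at 250.0 g fused product:
  SiO2: 70.72% × 250.0 = 176.8 g
  Al2O3: 11.50% × 250.0 = 28.75 g
  B2O3: 7.569% × 250.0 = 18.92 g
  ZrO2: 10.21% × 250.0 = 25.52 g
Verifying the oxide balance with the batch weights as given, relative to the basis at hand (sums match the target masses once rounding is allowed for):
  SiO2: 37.89·0.3253 + 165.3·0.9950 = 176.8 g (target 176.8 g)
  Al2O3: 28.36·0.9961 + 165.3·0.003000 = 28.75 g (target 28.75 g)
  B2O3: 33.48·0.5652 = 18.92 g (target 18.92 g)
  ZrO2: 37.89·0.6737 = 25.53 g (target 25.52 g)
Glass mass check: total batch − LOI = 250.0 g (summing oxide targets gives 250.0 g; stated basis 250.0 g — a pure rounding effect).
Total batch = Σ batch = 265.0 g; LOI loss = Σ batch·LOI = 15.04 g; yield, glass over the total, = 94.33%.

Revised batch per 250.0 g fused product:
  zircon sand: 37.89 g
  alumina: 28.36 g
  H3BO3: 33.48 g
  quartz sand: 165.3 g
Total batch = 265.0 g; LOI loss = 15.04 g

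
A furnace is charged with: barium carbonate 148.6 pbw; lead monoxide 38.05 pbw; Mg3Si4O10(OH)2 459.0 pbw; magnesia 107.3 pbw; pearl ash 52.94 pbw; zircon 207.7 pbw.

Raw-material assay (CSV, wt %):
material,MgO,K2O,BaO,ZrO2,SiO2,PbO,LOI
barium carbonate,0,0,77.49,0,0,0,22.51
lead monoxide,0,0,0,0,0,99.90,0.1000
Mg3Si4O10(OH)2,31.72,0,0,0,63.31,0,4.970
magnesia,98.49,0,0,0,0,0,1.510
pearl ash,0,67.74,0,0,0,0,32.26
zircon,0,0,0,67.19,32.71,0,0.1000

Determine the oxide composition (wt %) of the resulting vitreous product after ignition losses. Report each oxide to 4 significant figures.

Glass mass = 938.4 pbw (batch 1014 − LOI 75.21).
Composition: MgO 26.78%, K2O 3.822%, BaO 12.27%, ZrO2 14.87%, SiO2 38.21%, PbO 4.051%

Every computation carries full float precision throughout; in-progress results are shown (rounded to four significant digits) when written out. A single rounding finalizes each reported result; all derived quantities, including glass mass, totals, LOI, yield, the six compositions, are rebuilt from the weighed amounts at 938.4 pbw of glass at full float precision as they appear in the question or the answer.
Mass of each oxide from the mix:
  MgO: 459.0·0.3172 + 107.3·0.9849 = 251.3 pbw
  K2O: 52.94·0.6774 = 35.86 pbw
  BaO: 148.6·0.7749 = 115.2 pbw
  ZrO2: 207.7·0.6719 = 139.6 pbw
  SiO2: 459.0·0.6331 + 207.7·0.3271 = 358.5 pbw
  PbO: 38.05·0.9990 = 38.01 pbw
LOI: 148.6·0.2251 + 38.05·0.001000 + 459.0·0.04970 + 107.3·0.01510 + 52.94·0.3226 + 207.7·0.001000 = 75.21 pbw
Resulting glass, batch − LOI: 1014 − 75.21 = 938.4 pbw (equal to the oxide-mass sum)
wt % = 100 × oxide mass / glass mass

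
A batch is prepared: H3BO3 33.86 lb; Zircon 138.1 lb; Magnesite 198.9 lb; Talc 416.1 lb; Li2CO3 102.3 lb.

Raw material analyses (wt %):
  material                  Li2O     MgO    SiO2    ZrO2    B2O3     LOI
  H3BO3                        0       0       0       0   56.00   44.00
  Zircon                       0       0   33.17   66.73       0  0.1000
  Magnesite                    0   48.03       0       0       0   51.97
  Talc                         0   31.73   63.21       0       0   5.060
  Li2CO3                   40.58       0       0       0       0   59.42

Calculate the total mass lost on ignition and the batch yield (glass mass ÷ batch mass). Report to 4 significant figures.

LOI loss = 200.2 lb; glass = 689.0 lb; yield = 77.48%

Working values appear (rounded to four significant digits) in the working. The working math carries exact precision at every stage; a single rounding finalizes every reported figure — all derived quantities are recomputed from the batch weights per 689.0 lb of glass at full float precision (net glass mass, totals, LOI, the yield, the five compositions) exactly as shown in either problem or answer.
Ignition loss by material:
  H3BO3: 33.86 × 0.4400 = 14.90 lb
  Zircon: 138.1 × 0.001000 = 0.1381 lb
  Magnesite: 198.9 × 0.5197 = 103.4 lb
  Talc: 416.1 × 0.05060 = 21.05 lb
  Li2CO3: 102.3 × 0.5942 = 60.79 lb
Total LOI = 200.2 lb
Glass = batch − LOI = 889.3 − 200.2 = 689.0 lb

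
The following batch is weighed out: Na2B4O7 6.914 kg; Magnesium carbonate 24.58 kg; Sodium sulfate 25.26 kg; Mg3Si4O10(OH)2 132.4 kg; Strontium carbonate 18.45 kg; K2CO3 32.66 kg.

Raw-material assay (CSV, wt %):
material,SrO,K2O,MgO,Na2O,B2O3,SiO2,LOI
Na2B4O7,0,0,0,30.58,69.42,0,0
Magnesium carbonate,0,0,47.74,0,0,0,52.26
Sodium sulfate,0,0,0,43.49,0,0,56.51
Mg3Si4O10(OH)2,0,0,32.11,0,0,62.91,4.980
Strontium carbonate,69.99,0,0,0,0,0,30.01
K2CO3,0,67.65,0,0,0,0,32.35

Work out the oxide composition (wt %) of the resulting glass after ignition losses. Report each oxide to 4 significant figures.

Working values are displayed, rounded to 4 significant figures, in the working; each numeric step keeps exact precision at every stage. Every reported value undergoes a single rounding — the derived quantities, which include yield, ignition loss, totals, the six compositions, glass mass, are recomputed at exact precision, as written in question or answer, using the weight values per 190.4 kg of glass.
Per-oxide mass from batch:
  SrO: 18.45·0.6999 = 12.91 kg
  K2O: 32.66·0.6765 = 22.09 kg
  MgO: 24.58·0.4774 + 132.4·0.3211 = 54.25 kg
  Na2O: 6.914·0.3058 + 25.26·0.4349 = 13.10 kg
  B2O3: 6.914·0.6942 = 4.800 kg
  SiO2: 132.4·0.6291 = 83.29 kg
LOI: 24.58·0.5226 + 25.26·0.5651 + 132.4·0.04980 + 18.45·0.3001 + 32.66·0.3235 = 49.82 kg
Resulting glass, batch − LOI: 240.3 − 49.82 = 190.4 kg (matching Σ of the oxides)
wt %: oxide over glass, times 100

Glass mass = 190.4 kg (batch 240.3 − LOI 49.82).
Composition: SrO 6.780%, K2O 11.60%, MgO 28.48%, Na2O 6.878%, B2O3 2.520%, SiO2 43.74%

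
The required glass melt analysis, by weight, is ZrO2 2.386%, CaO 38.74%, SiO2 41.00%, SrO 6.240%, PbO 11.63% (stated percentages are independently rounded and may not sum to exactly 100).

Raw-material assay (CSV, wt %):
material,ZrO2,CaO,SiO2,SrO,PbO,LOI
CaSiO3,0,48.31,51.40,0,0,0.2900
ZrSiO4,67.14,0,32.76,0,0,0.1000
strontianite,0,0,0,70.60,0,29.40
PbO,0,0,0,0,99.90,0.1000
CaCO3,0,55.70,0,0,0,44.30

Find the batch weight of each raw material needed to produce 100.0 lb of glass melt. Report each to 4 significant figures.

Batch per 100.0 lb glass melt:
  CaSiO3: 77.50 lb
  ZrSiO4: 3.554 lb
  strontianite: 8.839 lb
  PbO: 11.64 lb
  CaCO3: 2.332 lb
Total batch = 103.9 lb; LOI loss = 3.872 lb; yield = 96.27%

The whole derivation holds full float precision through every step; the intermediate values are displayed, rounded to 4 significant figures, when written out. Each reported number includes exactly one rounding — all derived quantities (glass mass, LOI, the yield, five oxide percentages, the totals) are re-derived in full precision starting from the weights at 100.0 lb of glass exactly as shown in the problem or answer text.
The oxide mass targets at 100.0 lb glass melt:
  ZrO2: 2.386% × 100.0 = 2.386 lb
  CaO: 38.74% × 100.0 = 38.74 lb
  SiO2: 41.00% × 100.0 = 41.00 lb
  SrO: 6.240% × 100.0 = 6.240 lb
  PbO: 11.63% × 100.0 = 11.63 lb
A balance pass over the oxides, applying the batch weights above, on the stated basis (oxide sums agree with the targets up to rounding of the answer):
  ZrO2: 3.554·0.6714 = 2.386 lb (target 2.386 lb)
  CaO: 77.50·0.4831 + 2.332·0.5570 = 38.74 lb (target 38.74 lb)
  SiO2: 77.50·0.5140 + 3.554·0.3276 = 41.00 lb (target 41.00 lb)
  SrO: 8.839·0.7060 = 6.240 lb (target 6.240 lb)
  PbO: 11.64·0.9990 = 11.63 lb (target 11.63 lb)
Glass-mass bookkeeping: net batch after ignition = 99.99 lb (the targets, summed, come to 100.0 lb; the stated basis being 100.0 lb — rounding explains the deltas).
Batch grand total — Σ batch = 103.9 lb; LOI removed, Σ of batch·LOI: 3.872 lb; glass ÷ batch gives a yield of 96.27%.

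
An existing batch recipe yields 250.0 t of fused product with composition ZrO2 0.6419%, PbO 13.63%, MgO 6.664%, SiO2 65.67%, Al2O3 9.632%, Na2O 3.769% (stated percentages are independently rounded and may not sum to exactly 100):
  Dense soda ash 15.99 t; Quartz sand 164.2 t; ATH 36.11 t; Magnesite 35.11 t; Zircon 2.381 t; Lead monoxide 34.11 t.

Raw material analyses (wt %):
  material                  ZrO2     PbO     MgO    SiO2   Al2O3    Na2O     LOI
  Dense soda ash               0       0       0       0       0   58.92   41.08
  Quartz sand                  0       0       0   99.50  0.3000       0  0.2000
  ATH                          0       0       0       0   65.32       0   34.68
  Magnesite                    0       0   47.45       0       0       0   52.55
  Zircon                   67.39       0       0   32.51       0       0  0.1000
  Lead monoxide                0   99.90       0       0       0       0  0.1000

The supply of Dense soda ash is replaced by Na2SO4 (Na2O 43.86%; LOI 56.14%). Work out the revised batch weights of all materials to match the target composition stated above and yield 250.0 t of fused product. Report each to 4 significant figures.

Values along the way are displayed with 4-significant-digit rounding on the page. Every computation runs at full float precision at each step. A single rounding yields every reported result; derived quantities are carried in full precision (yield, glass mass, ignition loss, totals, six oxide percentages) using the weight values on 250.0 t of glass, as set out in problem or answer.
The oxide mass targets at 250.0 t fused product:
  ZrO2: 0.6419% × 250.0 = 1.605 t
  PbO: 13.63% × 250.0 = 34.08 t
  MgO: 6.664% × 250.0 = 16.66 t
  SiO2: 65.67% × 250.0 = 164.2 t
  Al2O3: 9.632% × 250.0 = 24.08 t
  Na2O: 3.769% × 250.0 = 9.422 t
Verifying the oxide balance on the weights just shown, versus the basis set out (sums match the target masses net of answer rounding effects):
  ZrO2: 2.381·0.6739 = 1.605 t (target 1.605 t)
  PbO: 34.11·0.9990 = 34.08 t (target 34.08 t)
  MgO: 35.11·0.4745 = 16.66 t (target 16.66 t)
  SiO2: 164.2·0.9950 + 2.381·0.3251 = 164.2 t (target 164.2 t)
  Al2O3: 164.2·0.003000 + 36.11·0.6532 = 24.08 t (target 24.08 t)
  Na2O: 21.48·0.4386 = 9.421 t (target 9.422 t)
Glass mass check: net batch after ignition = 250.0 t (per-oxide target masses sum to 250.0 t; against the stated basis, 250.0 t — any gap is answer rounding).
Batch total: Σ batch = 293.4 t; the LOI term Σ batch·LOI equals 43.40 t; yield = glass ÷ total batch = 85.21%.

Revised batch per 250.0 t fused product:
  Na2SO4: 21.48 t
  Quartz sand: 164.2 t
  ATH: 36.11 t
  Magnesite: 35.11 t
  Zircon: 2.381 t
  Lead monoxide: 34.11 t
Total batch = 293.4 t; LOI loss = 43.40 t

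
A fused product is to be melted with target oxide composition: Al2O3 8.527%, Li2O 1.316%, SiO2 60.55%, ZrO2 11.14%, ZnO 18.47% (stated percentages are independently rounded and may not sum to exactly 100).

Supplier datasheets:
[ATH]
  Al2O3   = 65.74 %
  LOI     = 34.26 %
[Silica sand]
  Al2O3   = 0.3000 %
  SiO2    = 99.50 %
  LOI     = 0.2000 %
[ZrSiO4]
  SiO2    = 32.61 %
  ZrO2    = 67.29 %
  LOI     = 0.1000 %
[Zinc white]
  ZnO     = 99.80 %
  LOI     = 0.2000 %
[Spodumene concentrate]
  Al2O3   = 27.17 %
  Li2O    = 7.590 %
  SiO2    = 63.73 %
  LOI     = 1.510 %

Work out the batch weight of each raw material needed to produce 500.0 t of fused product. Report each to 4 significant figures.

Batch per 500.0 t fused product:
  ATH: 28.01 t
  Silica sand: 221.6 t
  ZrSiO4: 82.78 t
  Zinc white: 92.54 t
  Spodumene concentrate: 86.69 t
Total batch = 511.6 t; LOI loss = 11.62 t; yield = 97.73%

Mid-chain values are printed (rounded to 4 significant digits) within the worked lines. Every computation maintains full float precision in every operation. Exactly one rounding is applied to each reported number — derived quantities, which include ignition loss, net glass mass, five oxide percentages, totals, yield, are recomputed at full precision, as given in either problem or answer, from the batch weights at 500.0 t of glass.
Target oxide masses per 500.0 t fused product:
  Al2O3: 8.527% × 500.0 = 42.64 t
  Li2O: 1.316% × 500.0 = 6.580 t
  SiO2: 60.55% × 500.0 = 302.8 t
  ZrO2: 11.14% × 500.0 = 55.70 t
  ZnO: 18.47% × 500.0 = 92.35 t
Oxide-by-oxide audit with the batch weights as given, per the basis as stated (summed amounts equal target values inside rounding margins):
  Al2O3: 28.01·0.6574 + 221.6·0.003000 + 86.69·0.2717 = 42.63 t (target 42.64 t)
  Li2O: 86.69·0.07590 = 6.580 t (target 6.580 t)
  SiO2: 221.6·0.9950 + 82.78·0.3261 + 86.69·0.6373 = 302.7 t (target 302.8 t)
  ZrO2: 82.78·0.6729 = 55.70 t (target 55.70 t)
  ZnO: 92.54·0.9980 = 92.35 t (target 92.35 t)
Glass-mass closure: whole batch net of LOI = 500.0 t (the Σ of target masses is 500.0 t; the stated basis being 500.0 t — rounding explains the deltas).
Summing the batch: Σ batch = 511.6 t; LOI removed, Σ of batch·LOI: 11.62 t; the yield ratio, glass ÷ batch: 97.73%.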